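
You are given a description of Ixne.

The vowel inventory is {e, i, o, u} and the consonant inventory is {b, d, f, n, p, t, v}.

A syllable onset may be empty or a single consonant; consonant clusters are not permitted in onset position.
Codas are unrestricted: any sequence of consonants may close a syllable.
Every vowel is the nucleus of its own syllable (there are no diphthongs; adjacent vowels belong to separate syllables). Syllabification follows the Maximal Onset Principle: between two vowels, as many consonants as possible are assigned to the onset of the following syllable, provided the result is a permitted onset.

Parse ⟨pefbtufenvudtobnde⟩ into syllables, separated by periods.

pefb.tu.fen.vud.tobn.de

Vowels present: e, u, e, u, o, e; each is a nucleus, giving 6 syllables.
V1 /e/ – V2 /u/: /fbt/ splits as /fb/ + /t/ (/t/ is the longest suffix that is a licit onset).
V2 /u/ – V3 /e/: /f/ is a single consonant, so it becomes the next onset.
V3 /e/ – V4 /u/: /nv/ splits as /n/ + /v/ (/v/ is the longest suffix that is a licit onset).
V4 /u/ – V5 /o/: /dt/ — longest licit onset from the right is /t/, leaving /d/ as coda.
V5 /o/ – V6 /e/: cluster /bnd/ — the longest permitted-onset suffix is /d/; onset = /d/, preceding coda = /bn/.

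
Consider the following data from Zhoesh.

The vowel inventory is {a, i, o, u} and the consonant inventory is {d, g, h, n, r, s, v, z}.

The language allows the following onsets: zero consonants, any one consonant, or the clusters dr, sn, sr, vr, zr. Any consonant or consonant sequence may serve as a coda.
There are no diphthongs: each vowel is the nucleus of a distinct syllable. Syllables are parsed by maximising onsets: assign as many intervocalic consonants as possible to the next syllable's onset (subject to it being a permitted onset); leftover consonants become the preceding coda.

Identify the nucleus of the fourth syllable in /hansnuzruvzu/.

u

The vowels are a, u, u, u — 4 nuclei, so 4 syllables.
The fourth nucleus (vowel 4 from the left) is /u/.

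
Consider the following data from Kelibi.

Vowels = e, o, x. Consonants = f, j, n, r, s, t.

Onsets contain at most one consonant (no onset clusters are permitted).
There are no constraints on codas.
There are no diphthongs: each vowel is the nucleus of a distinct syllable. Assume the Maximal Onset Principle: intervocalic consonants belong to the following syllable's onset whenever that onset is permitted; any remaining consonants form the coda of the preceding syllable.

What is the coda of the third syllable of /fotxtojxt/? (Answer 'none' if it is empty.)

The vowels are o, x, o, x — 4 nuclei, so 4 syllables.
V1 /o/ – V2 /x/: just /t/ — single C goes to the following onset.
V2 /x/ – V3 /o/: just /t/ — single C goes to the following onset.
V3 /o/ – V4 /x/: just /j/ — single C goes to the following onset.
Putting it together: fo.tx.to.jxt.
Syllable 3 is /to/: onset /t/, nucleus /o/, coda ∅.

none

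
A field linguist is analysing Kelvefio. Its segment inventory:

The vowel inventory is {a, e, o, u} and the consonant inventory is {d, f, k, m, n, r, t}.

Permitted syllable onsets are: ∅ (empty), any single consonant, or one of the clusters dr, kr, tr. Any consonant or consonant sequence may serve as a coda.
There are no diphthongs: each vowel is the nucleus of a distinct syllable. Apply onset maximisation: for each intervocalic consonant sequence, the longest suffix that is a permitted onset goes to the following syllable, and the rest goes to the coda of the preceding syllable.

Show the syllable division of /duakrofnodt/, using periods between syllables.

du.a.krof.nodt

Vowels present: u, a, o, o; each is a nucleus, giving 4 syllables.
/u…a/ gap (V1→V2): nothing intervenes; syllable break is V.V.
/a…o/ gap (V2→V3): cluster /kr/ — /kr/ is itself a permitted onset, so the whole cluster goes right; preceding coda = ∅.
/o…o/ gap (V3→V4): cluster /fn/ — the longest permitted-onset suffix is /n/; onset = /n/, preceding coda = /f/.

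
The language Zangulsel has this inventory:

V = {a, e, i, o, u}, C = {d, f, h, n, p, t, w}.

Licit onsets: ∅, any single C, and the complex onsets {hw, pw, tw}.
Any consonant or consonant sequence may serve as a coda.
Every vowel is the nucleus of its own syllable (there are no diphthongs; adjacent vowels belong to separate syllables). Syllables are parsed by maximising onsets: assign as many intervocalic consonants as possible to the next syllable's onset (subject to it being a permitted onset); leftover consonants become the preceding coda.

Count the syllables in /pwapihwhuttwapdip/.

5

The vowels are a, i, u, a, i — 5 nuclei, so 5 syllables.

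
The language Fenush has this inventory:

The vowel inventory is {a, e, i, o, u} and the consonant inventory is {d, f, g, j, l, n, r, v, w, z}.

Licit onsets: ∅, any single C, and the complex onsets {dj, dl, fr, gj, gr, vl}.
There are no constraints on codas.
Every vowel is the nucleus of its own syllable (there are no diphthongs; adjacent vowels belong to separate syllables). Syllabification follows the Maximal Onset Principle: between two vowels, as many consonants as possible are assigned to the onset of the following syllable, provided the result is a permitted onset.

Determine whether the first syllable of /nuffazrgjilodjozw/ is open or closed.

The vowels are u, a, i, o, o — 5 nuclei, so 5 syllables.
σ1/σ2 boundary: /ff/ splits as /f/ + /f/ (/f/ is the longest suffix that is a licit onset).
σ2/σ3 boundary: /zrgj/; trying suffixes from longest down, /gj/ is the first permitted one, so coda /zr/ | onset /gj/.
σ3/σ4 boundary: just /l/ — single C goes to the following onset.
σ4/σ5 boundary: /dj/ is a licit onset in full, so it all attaches to the next syllable.
Putting it together: nuf.fazr.gji.lo.djozw.
Syllable 1 is /nuf/ with coda /f/, so it is closed.

closed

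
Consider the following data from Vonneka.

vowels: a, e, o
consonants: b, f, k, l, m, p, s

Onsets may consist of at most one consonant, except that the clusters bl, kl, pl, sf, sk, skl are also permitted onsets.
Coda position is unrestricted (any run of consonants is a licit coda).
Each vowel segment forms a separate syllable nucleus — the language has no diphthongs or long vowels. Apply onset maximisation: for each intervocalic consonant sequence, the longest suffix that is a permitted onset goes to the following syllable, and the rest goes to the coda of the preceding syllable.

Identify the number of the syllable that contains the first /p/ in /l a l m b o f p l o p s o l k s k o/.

3

Nuclei (vowels): a, o, o, o, o → 5 syllables.
V1 /a/ – V2 /o/: cluster /lmb/ — the longest permitted-onset suffix is /b/; onset = /b/, preceding coda = /lm/.
V2 /o/ – V3 /o/: cluster /fpl/ — the longest permitted-onset suffix is /pl/; onset = /pl/, preceding coda = /f/.
V3 /o/ – V4 /o/: /ps/; trying suffixes from longest down, /s/ is the first permitted one, so coda /p/ | onset /s/.
V4 /o/ – V5 /o/: /lksk/; trying suffixes from longest down, /sk/ is the first permitted one, so coda /lk/ | onset /sk/.
So the parse is lalm.bof.plop.solk.sko.
The first /p/ is in the onset of syllable 3 (/plop/).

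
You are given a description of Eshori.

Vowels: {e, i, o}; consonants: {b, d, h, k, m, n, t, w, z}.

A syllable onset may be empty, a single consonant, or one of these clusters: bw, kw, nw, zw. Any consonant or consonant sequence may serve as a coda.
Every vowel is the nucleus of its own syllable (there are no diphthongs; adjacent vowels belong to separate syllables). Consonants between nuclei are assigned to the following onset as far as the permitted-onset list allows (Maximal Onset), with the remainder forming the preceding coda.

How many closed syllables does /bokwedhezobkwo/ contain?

2

The vowels are o, e, e, o, o — 5 nuclei, so 5 syllables.
Between /o/ (V1) and /e/ (V2): /kw/ is a licit onset in full, so it all attaches to the next syllable.
Between /e/ (V2) and /e/ (V3): /dh/ — longest licit onset from the right is /h/, leaving /d/ as coda.
Between /e/ (V3) and /o/ (V4): /z/ → onset of the next syllable (single consonants are always licit onsets).
Between /o/ (V4) and /o/ (V5): /bkw/; trying suffixes from longest down, /kw/ is the first permitted one, so coda /b/ | onset /kw/.
So the parse is bo.kwed.he.zob.kwo.
Classifying each syllable: /bo/ (open), /kwed/ (closed), /he/ (open), /zob/ (closed), /kwo/ (open).
Closed syllables: 2.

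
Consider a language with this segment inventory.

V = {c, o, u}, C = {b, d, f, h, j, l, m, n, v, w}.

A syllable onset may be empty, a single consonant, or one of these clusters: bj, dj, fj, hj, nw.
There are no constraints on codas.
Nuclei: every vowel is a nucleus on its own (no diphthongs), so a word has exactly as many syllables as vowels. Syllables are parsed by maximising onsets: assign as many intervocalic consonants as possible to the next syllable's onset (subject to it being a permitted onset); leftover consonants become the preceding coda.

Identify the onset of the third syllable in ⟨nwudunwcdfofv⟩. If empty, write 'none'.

Vowels present: u, u, c, o; each is a nucleus, giving 4 syllables.
V1 /u/ – V2 /u/: just /d/ — single C goes to the following onset.
V2 /u/ – V3 /c/: /nw/ — entire cluster is a permitted onset → onset /nw/, coda ∅.
V3 /c/ – V4 /o/: /df/; trying suffixes from longest down, /f/ is the first permitted one, so coda /d/ | onset /f/.
Syllabification: nwu.du.nwcd.fofv.
Syllable 3 is /nwcd/: onset /nw/, nucleus /c/, coda /d/.

nw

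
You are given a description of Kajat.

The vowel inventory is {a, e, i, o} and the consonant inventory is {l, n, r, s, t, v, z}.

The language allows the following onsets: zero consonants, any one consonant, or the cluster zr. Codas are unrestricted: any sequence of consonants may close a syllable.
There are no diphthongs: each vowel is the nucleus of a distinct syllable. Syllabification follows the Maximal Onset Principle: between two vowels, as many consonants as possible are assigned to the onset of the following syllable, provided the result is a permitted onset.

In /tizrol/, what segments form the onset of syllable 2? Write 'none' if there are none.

Nuclei (vowels): i, o → 2 syllables.
V1 /i/ – V2 /o/: /zr/ is a licit onset in full, so it all attaches to the next syllable.
Syllabification: ti.zrol.
Syllable 2 is /zrol/: onset /zr/, nucleus /o/, coda /l/.

zr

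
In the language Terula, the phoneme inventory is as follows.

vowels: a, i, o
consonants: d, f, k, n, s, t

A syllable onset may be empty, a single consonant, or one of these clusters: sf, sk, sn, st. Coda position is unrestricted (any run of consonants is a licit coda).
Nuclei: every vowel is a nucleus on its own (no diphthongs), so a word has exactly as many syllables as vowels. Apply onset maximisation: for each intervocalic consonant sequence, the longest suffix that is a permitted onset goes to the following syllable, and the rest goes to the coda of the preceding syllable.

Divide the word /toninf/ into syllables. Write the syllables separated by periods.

to.ninf

Vowels present: o, i; each is a nucleus, giving 2 syllables.
Between /o/ (V1) and /i/ (V2): /n/ is a single consonant, so it becomes the next onset.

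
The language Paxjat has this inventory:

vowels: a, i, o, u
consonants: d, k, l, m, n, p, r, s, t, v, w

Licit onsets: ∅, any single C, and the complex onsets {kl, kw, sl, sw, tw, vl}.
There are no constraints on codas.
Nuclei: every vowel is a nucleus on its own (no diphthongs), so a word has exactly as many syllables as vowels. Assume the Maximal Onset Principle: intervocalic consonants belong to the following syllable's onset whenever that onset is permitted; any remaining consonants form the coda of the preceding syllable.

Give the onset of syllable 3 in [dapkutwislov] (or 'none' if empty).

tw

Nuclei (vowels): a, u, i, o → 4 syllables.
σ1/σ2 boundary: /pk/; trying suffixes from longest down, /k/ is the first permitted one, so coda /p/ | onset /k/.
σ2/σ3 boundary: cluster /tw/ — /tw/ is itself a permitted onset, so the whole cluster goes right; preceding coda = ∅.
σ3/σ4 boundary: /sl/ — entire cluster is a permitted onset → onset /sl/, coda ∅.
Putting it together: dap.ku.twi.slov.
Syllable 3 is /twi/: onset /tw/, nucleus /i/, coda ∅.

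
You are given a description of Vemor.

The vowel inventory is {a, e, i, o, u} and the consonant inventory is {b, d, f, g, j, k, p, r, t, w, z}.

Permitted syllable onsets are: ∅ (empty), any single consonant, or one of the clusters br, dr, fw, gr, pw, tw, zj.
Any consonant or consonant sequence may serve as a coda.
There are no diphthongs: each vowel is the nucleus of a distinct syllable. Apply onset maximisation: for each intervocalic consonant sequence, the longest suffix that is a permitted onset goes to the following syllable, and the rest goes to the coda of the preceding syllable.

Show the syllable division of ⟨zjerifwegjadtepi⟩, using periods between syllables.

zje.ri.fweg.jad.te.pi

Nuclei (vowels): e, i, e, a, e, i → 6 syllables.
Between /e/ (V1) and /i/ (V2): /r/ is a single consonant, so it becomes the next onset.
Between /i/ (V2) and /e/ (V3): cluster /fw/ — /fw/ is itself a permitted onset, so the whole cluster goes right; preceding coda = ∅.
Between /e/ (V3) and /a/ (V4): cluster /gj/ — the longest permitted-onset suffix is /j/; onset = /j/, preceding coda = /g/.
Between /a/ (V4) and /e/ (V5): cluster /dt/ — the longest permitted-onset suffix is /t/; onset = /t/, preceding coda = /d/.
Between /e/ (V5) and /i/ (V6): /p/ → onset of the next syllable (single consonants are always licit onsets).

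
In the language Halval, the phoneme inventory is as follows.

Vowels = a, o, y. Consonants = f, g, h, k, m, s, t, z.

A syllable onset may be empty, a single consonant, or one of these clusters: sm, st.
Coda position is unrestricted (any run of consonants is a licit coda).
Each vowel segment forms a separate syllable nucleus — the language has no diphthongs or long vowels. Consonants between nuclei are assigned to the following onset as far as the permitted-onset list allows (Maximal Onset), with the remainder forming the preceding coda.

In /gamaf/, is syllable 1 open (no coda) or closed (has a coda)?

open

Nuclei (vowels): a, a → 2 syllables.
σ1/σ2 boundary: just /m/ — single C goes to the following onset.
Result: ga.maf.
Syllable 1 is /ga/; it ends in its nucleus with no coda, so it is open.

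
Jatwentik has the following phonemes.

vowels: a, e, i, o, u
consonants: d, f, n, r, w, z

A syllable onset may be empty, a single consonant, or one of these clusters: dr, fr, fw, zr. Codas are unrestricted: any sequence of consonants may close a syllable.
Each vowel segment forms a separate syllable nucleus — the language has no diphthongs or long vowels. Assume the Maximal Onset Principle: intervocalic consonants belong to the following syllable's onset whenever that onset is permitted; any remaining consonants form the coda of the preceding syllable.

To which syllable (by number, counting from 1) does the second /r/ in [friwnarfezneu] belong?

2

The vowels are i, a, e, e, u — 5 nuclei, so 5 syllables.
V1 /i/ – V2 /a/: /wn/; trying suffixes from longest down, /n/ is the first permitted one, so coda /w/ | onset /n/.
V2 /a/ – V3 /e/: /rf/ — longest licit onset from the right is /f/, leaving /r/ as coda.
V3 /e/ – V4 /e/: /zn/ splits as /z/ + /n/ (/n/ is the longest suffix that is a licit onset).
V4 /e/ – V5 /u/: no consonants, so the boundary falls immediately after /e/.
Putting it together: friw.nar.fez.ne.u.
The second /r/ is in the coda of syllable 2 (/nar/).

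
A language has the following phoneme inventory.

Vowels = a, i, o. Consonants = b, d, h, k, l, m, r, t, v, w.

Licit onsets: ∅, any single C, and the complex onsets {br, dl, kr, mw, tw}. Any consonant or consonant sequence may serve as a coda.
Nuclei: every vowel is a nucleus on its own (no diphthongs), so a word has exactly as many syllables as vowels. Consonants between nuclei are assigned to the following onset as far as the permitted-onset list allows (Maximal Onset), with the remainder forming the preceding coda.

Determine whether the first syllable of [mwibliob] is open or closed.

closed

Nuclei (vowels): i, i, o → 3 syllables.
/i…i/ gap (V1→V2): cluster /bl/ — the longest permitted-onset suffix is /l/; onset = /l/, preceding coda = /b/.
/i…o/ gap (V2→V3): nothing intervenes; syllable break is V.V.
Syllabification: mwib.li.ob.
Syllable 1 is /mwib/ with coda /b/, so it is closed.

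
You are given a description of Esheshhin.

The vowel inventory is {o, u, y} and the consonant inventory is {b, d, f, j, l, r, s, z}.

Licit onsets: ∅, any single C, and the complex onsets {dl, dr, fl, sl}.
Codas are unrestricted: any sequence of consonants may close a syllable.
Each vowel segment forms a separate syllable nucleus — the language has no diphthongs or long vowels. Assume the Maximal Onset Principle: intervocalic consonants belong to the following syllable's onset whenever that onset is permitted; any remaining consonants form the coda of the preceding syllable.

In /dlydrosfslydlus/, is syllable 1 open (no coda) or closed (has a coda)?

open

The vowels are y, o, y, u — 4 nuclei, so 4 syllables.
σ1/σ2 boundary: /dr/ is a licit onset in full, so it all attaches to the next syllable.
σ2/σ3 boundary: /sfsl/ splits as /sf/ + /sl/ (/sl/ is the longest suffix that is a licit onset).
σ3/σ4 boundary: cluster /dl/ — /dl/ is itself a permitted onset, so the whole cluster goes right; preceding coda = ∅.
Putting it together: dly.drosf.sly.dlus.
Syllable 1 is /dly/; it ends in its nucleus with no coda, so it is open.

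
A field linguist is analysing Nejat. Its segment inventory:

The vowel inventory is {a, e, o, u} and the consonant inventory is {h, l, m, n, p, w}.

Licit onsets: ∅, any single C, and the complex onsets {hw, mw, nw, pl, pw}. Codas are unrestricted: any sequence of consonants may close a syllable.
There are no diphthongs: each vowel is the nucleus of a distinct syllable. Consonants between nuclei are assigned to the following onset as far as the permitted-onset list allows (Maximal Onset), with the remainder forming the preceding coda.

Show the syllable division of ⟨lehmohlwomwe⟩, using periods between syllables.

Nuclei (vowels): e, o, o, e → 4 syllables.
/e…o/ gap (V1→V2): cluster /hm/ — the longest permitted-onset suffix is /m/; onset = /m/, preceding coda = /h/.
/o…o/ gap (V2→V3): cluster /hlw/ — the longest permitted-onset suffix is /w/; onset = /w/, preceding coda = /hl/.
/o…e/ gap (V3→V4): /mw/ is a licit onset in full, so it all attaches to the next syllable.

leh.mohl.wo.mwe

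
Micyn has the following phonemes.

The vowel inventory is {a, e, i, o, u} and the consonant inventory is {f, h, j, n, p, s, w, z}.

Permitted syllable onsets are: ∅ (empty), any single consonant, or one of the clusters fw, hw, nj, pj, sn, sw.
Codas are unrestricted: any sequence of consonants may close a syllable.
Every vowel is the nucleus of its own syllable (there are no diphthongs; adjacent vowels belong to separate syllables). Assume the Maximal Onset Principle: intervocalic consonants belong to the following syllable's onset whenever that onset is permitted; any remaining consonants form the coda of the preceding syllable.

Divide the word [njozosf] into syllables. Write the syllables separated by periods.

njo.zosf

The vowels are o, o — 2 nuclei, so 2 syllables.
/o…o/ gap (V1→V2): /z/ → onset of the next syllable (single consonants are always licit onsets).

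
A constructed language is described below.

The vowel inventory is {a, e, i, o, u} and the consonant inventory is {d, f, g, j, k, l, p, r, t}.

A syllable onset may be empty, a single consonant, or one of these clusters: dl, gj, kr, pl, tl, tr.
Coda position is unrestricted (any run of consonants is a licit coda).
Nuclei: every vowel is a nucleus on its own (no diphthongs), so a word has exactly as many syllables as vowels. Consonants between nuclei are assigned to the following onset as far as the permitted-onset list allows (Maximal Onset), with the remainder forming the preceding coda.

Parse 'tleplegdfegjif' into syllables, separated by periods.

tle.plegd.fe.gjif

Vowels present: e, e, e, i; each is a nucleus, giving 4 syllables.
V1 /e/ – V2 /e/: cluster /pl/ — /pl/ is itself a permitted onset, so the whole cluster goes right; preceding coda = ∅.
V2 /e/ – V3 /e/: cluster /gdf/ — the longest permitted-onset suffix is /f/; onset = /f/, preceding coda = /gd/.
V3 /e/ – V4 /i/: cluster /gj/ — /gj/ is itself a permitted onset, so the whole cluster goes right; preceding coda = ∅.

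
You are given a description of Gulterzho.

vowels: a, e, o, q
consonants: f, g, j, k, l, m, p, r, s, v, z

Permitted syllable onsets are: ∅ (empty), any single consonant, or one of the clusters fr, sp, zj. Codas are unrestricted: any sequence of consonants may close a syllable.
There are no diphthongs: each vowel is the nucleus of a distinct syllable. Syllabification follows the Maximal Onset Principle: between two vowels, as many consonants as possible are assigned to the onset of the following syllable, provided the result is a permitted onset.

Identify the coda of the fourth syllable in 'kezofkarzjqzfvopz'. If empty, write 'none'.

zf

Nuclei (vowels): e, o, a, q, o → 5 syllables.
/e…o/ gap (V1→V2): /z/ → onset of the next syllable (single consonants are always licit onsets).
/o…a/ gap (V2→V3): /fk/ splits as /f/ + /k/ (/k/ is the longest suffix that is a licit onset).
/a…q/ gap (V3→V4): /rzj/ splits as /r/ + /zj/ (/zj/ is the longest suffix that is a licit onset).
/q…o/ gap (V4→V5): cluster /zfv/ — the longest permitted-onset suffix is /v/; onset = /v/, preceding coda = /zf/.
Syllabification: ke.zof.kar.zjqzf.vopz.
Syllable 4 is /zjqzf/: onset /zj/, nucleus /q/, coda /zf/.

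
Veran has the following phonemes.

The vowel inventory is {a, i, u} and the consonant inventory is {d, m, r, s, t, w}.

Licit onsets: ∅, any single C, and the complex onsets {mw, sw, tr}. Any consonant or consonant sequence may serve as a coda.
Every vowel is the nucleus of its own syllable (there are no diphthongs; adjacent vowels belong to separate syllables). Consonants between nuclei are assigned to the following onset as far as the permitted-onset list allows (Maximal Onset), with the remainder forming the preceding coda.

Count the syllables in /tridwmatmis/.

The vowels are i, a, i — 3 nuclei, so 3 syllables.

3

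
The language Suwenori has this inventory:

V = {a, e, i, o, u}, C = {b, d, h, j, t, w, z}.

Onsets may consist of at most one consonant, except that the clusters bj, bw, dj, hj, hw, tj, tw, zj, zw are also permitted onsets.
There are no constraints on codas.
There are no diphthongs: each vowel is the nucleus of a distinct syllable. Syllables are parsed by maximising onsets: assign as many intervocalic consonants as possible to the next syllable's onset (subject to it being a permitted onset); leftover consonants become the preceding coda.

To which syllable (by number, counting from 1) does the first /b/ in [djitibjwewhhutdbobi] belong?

Nuclei (vowels): i, i, e, u, o, i → 6 syllables.
Between /i/ (V1) and /i/ (V2): /t/ → onset of the next syllable (single consonants are always licit onsets).
Between /i/ (V2) and /e/ (V3): /bjw/; trying suffixes from longest down, /w/ is the first permitted one, so coda /bj/ | onset /w/.
Between /e/ (V3) and /u/ (V4): cluster /whh/ — the longest permitted-onset suffix is /h/; onset = /h/, preceding coda = /wh/.
Between /u/ (V4) and /o/ (V5): cluster /tdb/ — the longest permitted-onset suffix is /b/; onset = /b/, preceding coda = /td/.
Between /o/ (V5) and /i/ (V6): /b/ is a single consonant, so it becomes the next onset.
Syllabification: dji.tibj.wewh.hutd.bo.bi.
The first /b/ is in the coda of syllable 2 (/tibj/).

2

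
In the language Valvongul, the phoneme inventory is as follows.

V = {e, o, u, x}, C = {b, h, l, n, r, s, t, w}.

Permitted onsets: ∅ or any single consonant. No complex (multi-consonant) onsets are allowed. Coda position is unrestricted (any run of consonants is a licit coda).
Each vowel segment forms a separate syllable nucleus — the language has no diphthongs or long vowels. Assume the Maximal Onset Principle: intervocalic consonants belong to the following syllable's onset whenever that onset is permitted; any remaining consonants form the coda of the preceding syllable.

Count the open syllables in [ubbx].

Nuclei (vowels): u, x → 2 syllables.
σ1/σ2 boundary: /bb/ splits as /b/ + /b/ (/b/ is the longest suffix that is a licit onset).
Syllabification: ub.bx.
Classifying each syllable: /ub/ (closed), /bx/ (open).
Open syllables: 1.

1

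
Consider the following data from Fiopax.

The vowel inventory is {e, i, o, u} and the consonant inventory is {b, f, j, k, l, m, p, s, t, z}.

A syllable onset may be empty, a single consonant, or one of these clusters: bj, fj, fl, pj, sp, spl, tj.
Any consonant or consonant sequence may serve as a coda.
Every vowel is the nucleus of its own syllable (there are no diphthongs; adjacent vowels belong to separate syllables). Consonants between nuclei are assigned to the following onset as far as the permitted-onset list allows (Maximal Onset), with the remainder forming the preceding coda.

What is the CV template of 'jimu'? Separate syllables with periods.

The vowels are i, u — 2 nuclei, so 2 syllables.
/i…u/ gap (V1→V2): /m/ → onset of the next syllable (single consonants are always licit onsets).
Syllabification: ji.mu.
Mapping each syllable to C/V: /ji/ → CV, /mu/ → CV.

CV.CV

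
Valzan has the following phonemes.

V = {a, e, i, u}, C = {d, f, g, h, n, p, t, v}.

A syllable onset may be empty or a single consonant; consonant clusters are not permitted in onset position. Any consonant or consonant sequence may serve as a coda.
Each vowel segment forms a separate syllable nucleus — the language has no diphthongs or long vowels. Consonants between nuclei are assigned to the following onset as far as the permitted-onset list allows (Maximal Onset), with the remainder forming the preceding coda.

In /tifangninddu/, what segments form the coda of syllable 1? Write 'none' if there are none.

Vowels present: i, a, i, u; each is a nucleus, giving 4 syllables.
/i…a/ gap (V1→V2): just /f/ — single C goes to the following onset.
/a…i/ gap (V2→V3): /ngn/ splits as /ng/ + /n/ (/n/ is the longest suffix that is a licit onset).
/i…u/ gap (V3→V4): /ndd/; trying suffixes from longest down, /d/ is the first permitted one, so coda /nd/ | onset /d/.
Syllabification: ti.fang.nind.du.
Syllable 1 is /ti/: onset /t/, nucleus /i/, coda ∅.

none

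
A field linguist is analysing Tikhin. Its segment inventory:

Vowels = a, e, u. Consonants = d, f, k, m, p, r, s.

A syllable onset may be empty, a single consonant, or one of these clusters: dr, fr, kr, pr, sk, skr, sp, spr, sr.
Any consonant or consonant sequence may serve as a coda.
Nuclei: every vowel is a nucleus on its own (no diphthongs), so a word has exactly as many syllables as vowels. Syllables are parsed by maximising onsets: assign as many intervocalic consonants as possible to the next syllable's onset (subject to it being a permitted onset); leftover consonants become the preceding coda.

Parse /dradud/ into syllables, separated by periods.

The vowels are a, u — 2 nuclei, so 2 syllables.
Between /a/ (V1) and /u/ (V2): /d/ → onset of the next syllable (single consonants are always licit onsets).

dra.dud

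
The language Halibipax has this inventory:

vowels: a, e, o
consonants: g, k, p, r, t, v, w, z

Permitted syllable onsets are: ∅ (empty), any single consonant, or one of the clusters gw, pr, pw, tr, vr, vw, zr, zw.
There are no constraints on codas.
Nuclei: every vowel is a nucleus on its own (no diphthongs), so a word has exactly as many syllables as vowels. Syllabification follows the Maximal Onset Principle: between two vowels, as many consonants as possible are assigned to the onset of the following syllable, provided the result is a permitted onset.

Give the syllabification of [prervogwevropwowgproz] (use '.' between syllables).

prer.vo.gwe.vro.pwowg.proz

Vowels present: e, o, e, o, o, o; each is a nucleus, giving 6 syllables.
V1 /e/ – V2 /o/: /rv/ splits as /r/ + /v/ (/v/ is the longest suffix that is a licit onset).
V2 /o/ – V3 /e/: cluster /gw/ — /gw/ is itself a permitted onset, so the whole cluster goes right; preceding coda = ∅.
V3 /e/ – V4 /o/: cluster /vr/ — /vr/ is itself a permitted onset, so the whole cluster goes right; preceding coda = ∅.
V4 /o/ – V5 /o/: /pw/ — entire cluster is a permitted onset → onset /pw/, coda ∅.
V5 /o/ – V6 /o/: /wgpr/ splits as /wg/ + /pr/ (/pr/ is the longest suffix that is a licit onset).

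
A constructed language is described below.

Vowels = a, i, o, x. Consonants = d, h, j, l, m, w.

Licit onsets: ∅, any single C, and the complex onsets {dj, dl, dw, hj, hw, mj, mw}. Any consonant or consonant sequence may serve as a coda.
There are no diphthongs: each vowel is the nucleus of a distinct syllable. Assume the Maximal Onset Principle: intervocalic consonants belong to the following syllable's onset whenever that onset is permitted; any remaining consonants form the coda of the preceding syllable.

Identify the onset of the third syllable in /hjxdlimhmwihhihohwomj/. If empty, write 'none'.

The vowels are x, i, i, i, o, o — 6 nuclei, so 6 syllables.
Between /x/ (V1) and /i/ (V2): /dl/ — entire cluster is a permitted onset → onset /dl/, coda ∅.
Between /i/ (V2) and /i/ (V3): /mhmw/ — longest licit onset from the right is /mw/, leaving /mh/ as coda.
Between /i/ (V3) and /i/ (V4): /hh/ — longest licit onset from the right is /h/, leaving /h/ as coda.
Between /i/ (V4) and /o/ (V5): /h/ is a single consonant, so it becomes the next onset.
Between /o/ (V5) and /o/ (V6): /hw/ is a licit onset in full, so it all attaches to the next syllable.
So the parse is hjx.dlimh.mwih.hi.ho.hwomj.
Syllable 3 is /mwih/: onset /mw/, nucleus /i/, coda /h/.

mw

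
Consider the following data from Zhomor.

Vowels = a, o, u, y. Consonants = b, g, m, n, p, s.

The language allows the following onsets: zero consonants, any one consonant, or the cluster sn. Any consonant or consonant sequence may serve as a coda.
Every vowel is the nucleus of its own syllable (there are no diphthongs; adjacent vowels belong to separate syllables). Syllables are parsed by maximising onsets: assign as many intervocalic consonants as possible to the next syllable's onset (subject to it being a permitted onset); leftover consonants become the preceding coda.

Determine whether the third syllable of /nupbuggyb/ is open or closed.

closed

The vowels are u, u, y — 3 nuclei, so 3 syllables.
Between /u/ (V1) and /u/ (V2): cluster /pb/ — the longest permitted-onset suffix is /b/; onset = /b/, preceding coda = /p/.
Between /u/ (V2) and /y/ (V3): cluster /gg/ — the longest permitted-onset suffix is /g/; onset = /g/, preceding coda = /g/.
Syllabification: nup.bug.gyb.
Syllable 3 is /gyb/ with coda /b/, so it is closed.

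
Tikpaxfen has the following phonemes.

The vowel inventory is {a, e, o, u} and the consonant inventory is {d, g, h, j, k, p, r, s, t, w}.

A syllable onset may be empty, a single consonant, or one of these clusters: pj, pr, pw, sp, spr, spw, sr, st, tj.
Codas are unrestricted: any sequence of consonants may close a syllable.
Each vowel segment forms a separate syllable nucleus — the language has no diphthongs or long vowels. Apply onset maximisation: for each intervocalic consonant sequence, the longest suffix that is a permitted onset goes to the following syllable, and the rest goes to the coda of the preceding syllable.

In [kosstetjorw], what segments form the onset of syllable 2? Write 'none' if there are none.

Vowels present: o, e, o; each is a nucleus, giving 3 syllables.
Between /o/ (V1) and /e/ (V2): /sst/; trying suffixes from longest down, /st/ is the first permitted one, so coda /s/ | onset /st/.
Between /e/ (V2) and /o/ (V3): cluster /tj/ — /tj/ is itself a permitted onset, so the whole cluster goes right; preceding coda = ∅.
Result: kos.ste.tjorw.
Syllable 2 is /ste/: onset /st/, nucleus /e/, coda ∅.

st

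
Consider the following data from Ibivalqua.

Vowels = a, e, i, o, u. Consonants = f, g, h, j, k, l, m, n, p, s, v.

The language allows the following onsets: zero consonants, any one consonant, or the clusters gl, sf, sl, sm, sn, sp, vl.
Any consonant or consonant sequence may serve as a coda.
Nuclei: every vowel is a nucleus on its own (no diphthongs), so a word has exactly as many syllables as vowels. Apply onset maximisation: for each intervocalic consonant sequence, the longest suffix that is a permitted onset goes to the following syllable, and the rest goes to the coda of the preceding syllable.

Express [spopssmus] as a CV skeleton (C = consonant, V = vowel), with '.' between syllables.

Vowels present: o, u; each is a nucleus, giving 2 syllables.
V1 /o/ – V2 /u/: /pssm/ splits as /ps/ + /sm/ (/sm/ is the longest suffix that is a licit onset).
Syllabification: spops.smus.
Mapping each syllable to C/V: /spops/ → CCVCC, /smus/ → CCVC.

CCVCC.CCVC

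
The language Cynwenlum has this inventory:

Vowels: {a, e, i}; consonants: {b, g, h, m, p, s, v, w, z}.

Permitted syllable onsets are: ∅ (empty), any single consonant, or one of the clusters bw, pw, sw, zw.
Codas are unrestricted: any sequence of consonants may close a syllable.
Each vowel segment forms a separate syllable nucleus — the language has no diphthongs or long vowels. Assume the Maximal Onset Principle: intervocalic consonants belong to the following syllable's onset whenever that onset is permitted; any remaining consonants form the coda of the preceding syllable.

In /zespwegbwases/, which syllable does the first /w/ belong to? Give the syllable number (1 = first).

2

Vowels present: e, e, a, e; each is a nucleus, giving 4 syllables.
Between /e/ (V1) and /e/ (V2): /spw/ splits as /s/ + /pw/ (/pw/ is the longest suffix that is a licit onset).
Between /e/ (V2) and /a/ (V3): cluster /gbw/ — the longest permitted-onset suffix is /bw/; onset = /bw/, preceding coda = /g/.
Between /a/ (V3) and /e/ (V4): /s/ is a single consonant, so it becomes the next onset.
Syllabification: zes.pweg.bwa.ses.
The first /w/ is in the onset of syllable 2 (/pweg/).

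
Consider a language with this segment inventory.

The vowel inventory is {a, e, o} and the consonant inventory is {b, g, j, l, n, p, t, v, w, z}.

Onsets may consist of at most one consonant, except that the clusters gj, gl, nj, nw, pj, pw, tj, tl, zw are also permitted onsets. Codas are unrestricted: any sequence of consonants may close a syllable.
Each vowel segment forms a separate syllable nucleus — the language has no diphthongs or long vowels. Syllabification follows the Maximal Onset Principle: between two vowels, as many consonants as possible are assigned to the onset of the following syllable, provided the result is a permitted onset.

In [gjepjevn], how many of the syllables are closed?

Vowels present: e, e; each is a nucleus, giving 2 syllables.
V1 /e/ – V2 /e/: /pj/ — entire cluster is a permitted onset → onset /pj/, coda ∅.
So the parse is gje.pjevn.
Classifying each syllable: /gje/ (open), /pjevn/ (closed).
Closed syllables: 1.

1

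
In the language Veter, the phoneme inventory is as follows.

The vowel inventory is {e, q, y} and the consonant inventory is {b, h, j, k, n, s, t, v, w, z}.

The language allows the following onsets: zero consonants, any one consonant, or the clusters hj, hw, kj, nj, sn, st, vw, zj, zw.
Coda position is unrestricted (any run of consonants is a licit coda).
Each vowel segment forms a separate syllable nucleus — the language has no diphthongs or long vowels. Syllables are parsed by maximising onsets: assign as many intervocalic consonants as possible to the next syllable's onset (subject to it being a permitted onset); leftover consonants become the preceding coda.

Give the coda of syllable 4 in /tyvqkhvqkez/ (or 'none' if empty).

z

The vowels are y, q, q, e — 4 nuclei, so 4 syllables.
Between /y/ (V1) and /q/ (V2): /v/ is a single consonant, so it becomes the next onset.
Between /q/ (V2) and /q/ (V3): cluster /khv/ — the longest permitted-onset suffix is /v/; onset = /v/, preceding coda = /kh/.
Between /q/ (V3) and /e/ (V4): just /k/ — single C goes to the following onset.
Putting it together: ty.vqkh.vq.kez.
Syllable 4 is /kez/: onset /k/, nucleus /e/, coda /z/.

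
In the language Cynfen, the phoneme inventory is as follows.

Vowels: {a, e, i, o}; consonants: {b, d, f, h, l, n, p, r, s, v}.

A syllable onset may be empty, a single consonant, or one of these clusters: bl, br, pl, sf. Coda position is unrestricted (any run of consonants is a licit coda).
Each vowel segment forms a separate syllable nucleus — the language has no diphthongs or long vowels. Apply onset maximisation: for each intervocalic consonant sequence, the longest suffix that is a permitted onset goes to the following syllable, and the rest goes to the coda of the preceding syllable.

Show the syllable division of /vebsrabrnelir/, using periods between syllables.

Nuclei (vowels): e, a, e, i → 4 syllables.
V1 /e/ – V2 /a/: /bsr/ splits as /bs/ + /r/ (/r/ is the longest suffix that is a licit onset).
V2 /a/ – V3 /e/: /brn/ — longest licit onset from the right is /n/, leaving /br/ as coda.
V3 /e/ – V4 /i/: just /l/ — single C goes to the following onset.

vebs.rabr.ne.lir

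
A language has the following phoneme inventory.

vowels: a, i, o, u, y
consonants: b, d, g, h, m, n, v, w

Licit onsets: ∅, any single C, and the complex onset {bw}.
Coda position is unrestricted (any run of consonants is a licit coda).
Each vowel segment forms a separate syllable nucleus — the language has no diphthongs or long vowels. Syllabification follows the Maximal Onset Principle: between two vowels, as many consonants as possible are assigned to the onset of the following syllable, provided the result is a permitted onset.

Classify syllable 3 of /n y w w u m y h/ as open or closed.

Vowels present: y, u, y; each is a nucleus, giving 3 syllables.
σ1/σ2 boundary: /ww/ — longest licit onset from the right is /w/, leaving /w/ as coda.
σ2/σ3 boundary: just /m/ — single C goes to the following onset.
Syllabification: nyw.wu.myh.
Syllable 3 is /myh/ with coda /h/, so it is closed.

closed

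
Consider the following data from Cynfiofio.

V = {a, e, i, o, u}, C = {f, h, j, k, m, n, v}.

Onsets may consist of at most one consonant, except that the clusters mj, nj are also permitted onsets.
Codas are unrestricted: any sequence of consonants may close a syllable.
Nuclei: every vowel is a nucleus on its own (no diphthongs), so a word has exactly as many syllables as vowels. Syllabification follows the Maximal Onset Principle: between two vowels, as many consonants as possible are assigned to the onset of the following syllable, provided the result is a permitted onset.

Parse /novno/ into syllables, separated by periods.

nov.no

Nuclei (vowels): o, o → 2 syllables.
/o…o/ gap (V1→V2): /vn/ splits as /v/ + /n/ (/n/ is the longest suffix that is a licit onset).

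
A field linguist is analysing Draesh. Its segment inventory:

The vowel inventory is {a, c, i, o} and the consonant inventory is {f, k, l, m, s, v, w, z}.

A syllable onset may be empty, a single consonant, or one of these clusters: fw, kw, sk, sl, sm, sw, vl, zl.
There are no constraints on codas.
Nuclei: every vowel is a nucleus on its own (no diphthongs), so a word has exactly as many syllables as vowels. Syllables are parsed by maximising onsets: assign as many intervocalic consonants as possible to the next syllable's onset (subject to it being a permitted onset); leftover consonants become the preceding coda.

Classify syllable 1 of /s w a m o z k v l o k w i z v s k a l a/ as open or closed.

The vowels are a, o, o, i, a, a — 6 nuclei, so 6 syllables.
Between /a/ (V1) and /o/ (V2): /m/ → onset of the next syllable (single consonants are always licit onsets).
Between /o/ (V2) and /o/ (V3): /zkvl/; trying suffixes from longest down, /vl/ is the first permitted one, so coda /zk/ | onset /vl/.
Between /o/ (V3) and /i/ (V4): /kw/ — entire cluster is a permitted onset → onset /kw/, coda ∅.
Between /i/ (V4) and /a/ (V5): /zvsk/; trying suffixes from longest down, /sk/ is the first permitted one, so coda /zv/ | onset /sk/.
Between /a/ (V5) and /a/ (V6): /l/ is a single consonant, so it becomes the next onset.
Putting it together: swa.mozk.vlo.kwizv.ska.la.
Syllable 1 is /swa/; it ends in its nucleus with no coda, so it is open.

open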